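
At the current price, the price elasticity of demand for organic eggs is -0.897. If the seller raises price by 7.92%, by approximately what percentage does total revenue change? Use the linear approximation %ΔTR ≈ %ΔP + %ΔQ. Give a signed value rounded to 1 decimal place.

+0.8%

%ΔQ ≈ Ed × %ΔP = (-0.897) × (+7.92%) = -7.1042%
%ΔTR ≈ %ΔP + %ΔQ = (+7.92%) + (-7.1042%) = +0.8158%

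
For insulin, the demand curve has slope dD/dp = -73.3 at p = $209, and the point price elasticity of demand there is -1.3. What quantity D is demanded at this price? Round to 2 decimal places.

11784.38

Ed = (dD/dp)·(p/D) ⇒ D = (dD/dp)·p/Ed = (-73.3)·209/(-1.3) = 11784.3846…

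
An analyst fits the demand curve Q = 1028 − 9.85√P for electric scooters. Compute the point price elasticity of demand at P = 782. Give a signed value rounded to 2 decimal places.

dQ/dP = −9.85/(2√P) = -0.176118. At P = 782, Q = 752.552.
Ed = (dQ/dP)·(P/Q) = (-0.176118) × (782/752.552) = -0.1830…

-0.18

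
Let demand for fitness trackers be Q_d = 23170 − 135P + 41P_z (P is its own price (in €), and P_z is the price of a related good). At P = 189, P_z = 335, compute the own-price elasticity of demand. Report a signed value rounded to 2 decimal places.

-2.24

At the given values, Q_d = 23170 − 135(189) + 41(335) = 11390.
∂Q_d/∂P = −135.
E = (-135) × (189/11390) = -2.2401…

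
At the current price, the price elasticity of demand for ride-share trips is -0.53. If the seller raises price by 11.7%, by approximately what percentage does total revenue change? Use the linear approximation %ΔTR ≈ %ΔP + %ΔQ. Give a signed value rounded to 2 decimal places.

+5.50%

%ΔQ ≈ Ed × %ΔP = (-0.53) × (+11.7%) = -6.2010%
%ΔTR ≈ %ΔP + %ΔQ = (+11.7%) + (-6.2010%) = +5.4990%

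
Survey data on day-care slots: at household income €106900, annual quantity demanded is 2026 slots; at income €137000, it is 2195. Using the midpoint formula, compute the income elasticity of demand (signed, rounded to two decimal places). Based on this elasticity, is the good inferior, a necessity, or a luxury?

%ΔQ = (2195 − 2026)/[( 2026 + 2195)/2] = 169/2110.5 = 0.080075…
%ΔIncome = (137000 − 106900)/[( 106900 + 137000)/2] = 30100/121950 = 0.246822…
E_income = (169/2110.5) / (30100/121950) = 0.3244…
0 < E_income < 1 ⇒ normal good, necessity.

0.32; necessity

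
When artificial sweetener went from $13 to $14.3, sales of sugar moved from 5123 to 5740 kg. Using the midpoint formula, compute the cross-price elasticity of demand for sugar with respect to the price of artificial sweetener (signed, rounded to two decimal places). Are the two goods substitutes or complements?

%ΔQ_{sugar} = (5740 − 5123)/avg = 617/5431.5 = 0.113596…
%ΔP_{artificial sweetener} = (14.3 − 13)/avg = 1.3/13.65 = 0.095238…
E_cross = (617/5431.5) / (1.3/13.65) = 1.1927…
E_cross > 0 ⇒ the goods are substitutes.

1.19; substitutes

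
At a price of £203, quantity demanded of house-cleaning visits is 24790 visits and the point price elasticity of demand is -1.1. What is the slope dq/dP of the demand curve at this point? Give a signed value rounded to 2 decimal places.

Ed = (dq/dP)·(P/q) ⇒ dq/dP = Ed·q/P = (-1.1)·24790/203 = -134.3300…

-134.33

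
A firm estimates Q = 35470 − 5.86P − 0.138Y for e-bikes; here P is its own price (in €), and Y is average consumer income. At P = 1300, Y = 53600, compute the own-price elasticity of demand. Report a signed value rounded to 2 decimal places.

-0.37

At the given values, Q = 35470 − 5.86(1300) − 0.138(53600) = 20455.2.
∂Q/∂P = −5.86.
E = (-5.86) × (1300/20455.2) = -0.3724…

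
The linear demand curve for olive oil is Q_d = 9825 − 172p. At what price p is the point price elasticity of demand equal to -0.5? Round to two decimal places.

19.04

Ed = −172p/(9825 − 172p). Set this equal to -0.5:
172p = 0.5·(9825 − 172p) ⇒ 172p(1 + 0.5) = 0.5·9825
p = 0.5·9825 / (172·1.5) = 19.0406…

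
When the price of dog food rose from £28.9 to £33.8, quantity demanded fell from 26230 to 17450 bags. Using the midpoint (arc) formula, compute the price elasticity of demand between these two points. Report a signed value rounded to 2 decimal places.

-2.57

%ΔQ = (17450 − 26230) / [(26230 + 17450)/2] = -8780/21840 = -0.402014…
%ΔP = (33.8 − 28.9) / [(28.9 + 33.8)/2] = 4.9/31.35 = 0.156299…
Arc Ed = %ΔQ / %ΔP = (-8780/21840) / (4.9/31.35) = -2.5720…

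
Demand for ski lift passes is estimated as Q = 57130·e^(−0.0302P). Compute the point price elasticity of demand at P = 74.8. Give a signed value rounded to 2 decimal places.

-2.26

dQ/dP = −0.0302·Q = -180.226. At P = 74.8, Q = 5967.75.
Ed = (dQ/dP)·(P/Q) = (-180.226) × (74.8/5967.75) = -2.2589…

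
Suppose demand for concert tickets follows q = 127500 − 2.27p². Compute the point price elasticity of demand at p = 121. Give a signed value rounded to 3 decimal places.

-0.705

dq/dp = −2·2.27·p = -549.34. At p = 121, q = 94264.93.
Ed = (dq/dp)·(p/q) = (-549.34) × (121/94264.93) = -0.70514…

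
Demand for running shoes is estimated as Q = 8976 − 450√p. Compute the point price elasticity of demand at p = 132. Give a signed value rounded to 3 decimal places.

dQ/dp = −450/(2√p) = -19.5837. At p = 132, Q = 3805.89.
Ed = (dQ/dp)·(p/Q) = (-19.5837) × (132/3805.89) = -0.67922…

-0.679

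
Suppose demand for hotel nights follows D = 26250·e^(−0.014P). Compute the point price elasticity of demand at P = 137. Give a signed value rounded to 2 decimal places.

-1.92

dD/dP = −0.014·D = -53.9859. At P = 137, D = 3856.14.
Ed = (dD/dP)·(P/D) = (-53.9859) × (137/3856.14) = -1.918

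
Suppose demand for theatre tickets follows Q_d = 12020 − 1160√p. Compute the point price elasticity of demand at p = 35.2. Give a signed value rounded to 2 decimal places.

dQ_d/dp = −1160/(2√p) = -97.759. At p = 35.2, Q_d = 5137.77.
Ed = (dQ_d/dp)·(p/Q_d) = (-97.759) × (35.2/5137.77) = -0.6697…

-0.67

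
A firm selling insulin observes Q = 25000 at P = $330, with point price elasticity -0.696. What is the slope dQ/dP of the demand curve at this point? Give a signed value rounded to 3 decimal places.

Ed = (dQ/dP)·(P/Q) ⇒ dQ/dP = Ed·Q/P = (-0.696)·25000/330 = -52.72727…

-52.727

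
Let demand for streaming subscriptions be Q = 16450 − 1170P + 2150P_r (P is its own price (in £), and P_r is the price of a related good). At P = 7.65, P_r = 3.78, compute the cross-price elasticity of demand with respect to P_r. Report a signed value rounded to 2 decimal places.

0.52

At the given values, Q = 16450 − 1170(7.65) + 2150(3.78) = 15626.5.
∂Q/∂P_r = 2150.
E = (2150) × (3.78/15626.5) = 0.5200…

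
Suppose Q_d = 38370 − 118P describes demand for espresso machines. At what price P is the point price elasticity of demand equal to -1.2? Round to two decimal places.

177.37

Ed = −118P/(38370 − 118P). Set this equal to -1.2:
118P = 1.2·(38370 − 118P) ⇒ 118P(1 + 1.2) = 1.2·38370
P = 1.2·38370 / (118·2.2) = 177.3651…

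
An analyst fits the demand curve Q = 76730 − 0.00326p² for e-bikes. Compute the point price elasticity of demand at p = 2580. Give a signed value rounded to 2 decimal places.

-0.79

dQ/dp = −2·0.00326·p = -16.8216. At p = 2580, Q = 55030.136.
Ed = (dQ/dp)·(p/Q) = (-16.8216) × (2580/55030.136) = -0.7886…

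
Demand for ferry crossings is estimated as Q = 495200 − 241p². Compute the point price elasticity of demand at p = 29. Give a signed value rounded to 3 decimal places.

-1.386

dQ/dp = −2·241·p = -13978. At p = 29, Q = 292519.
Ed = (dQ/dp)·(p/Q) = (-13978) × (29/292519) = -1.38576…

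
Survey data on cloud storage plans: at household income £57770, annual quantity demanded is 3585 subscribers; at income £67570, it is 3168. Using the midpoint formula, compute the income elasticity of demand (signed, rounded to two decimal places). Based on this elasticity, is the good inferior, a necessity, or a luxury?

-0.79; inferior

%ΔQ = (3168 − 3585)/[( 3585 + 3168)/2] = -417/3376.5 = -0.123500…
%ΔIncome = (67570 − 57770)/[( 57770 + 67570)/2] = 9800/62670 = 0.156374…
E_income = (-417/3376.5) / (9800/62670) = -0.7897…
E_income < 0 ⇒ inferior good.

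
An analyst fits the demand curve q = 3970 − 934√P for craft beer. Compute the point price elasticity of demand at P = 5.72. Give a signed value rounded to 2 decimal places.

-0.64

dq/dP = −934/(2√P) = -195.263. At P = 5.72, q = 1736.2.
Ed = (dq/dP)·(P/q) = (-195.263) × (5.72/1736.2) = -0.6433…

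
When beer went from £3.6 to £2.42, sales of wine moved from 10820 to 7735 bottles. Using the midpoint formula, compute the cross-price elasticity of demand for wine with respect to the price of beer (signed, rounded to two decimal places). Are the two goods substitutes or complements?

%ΔQ_{wine} = (7735 − 10820)/avg = -3085/9277.5 = -0.332524…
%ΔP_{beer} = (2.42 − 3.6)/avg = -1.18/3.01 = -0.392026…
E_cross = (-3085/9277.5) / (-1.18/3.01) = 0.8482…
E_cross > 0 ⇒ the goods are substitutes.

0.85; substitutes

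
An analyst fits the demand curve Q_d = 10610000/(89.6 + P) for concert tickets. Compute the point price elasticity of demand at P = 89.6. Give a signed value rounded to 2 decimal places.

-0.50

dQ_d/dP = −10610000/(89.6 + P)² = -330.399. At P = 89.6, Q_d = 59207.6.
Ed = (dQ_d/dP)·(P/Q_d) = (-330.399) × (89.6/59207.6) = -0.5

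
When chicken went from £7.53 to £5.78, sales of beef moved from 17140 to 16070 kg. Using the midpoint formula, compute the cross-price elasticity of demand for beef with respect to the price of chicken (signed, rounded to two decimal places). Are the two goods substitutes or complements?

0.25; substitutes

%ΔQ_{beef} = (16070 − 17140)/avg = -1070/16605 = -0.064438…
%ΔP_{chicken} = (5.78 − 7.53)/avg = -1.75/6.655 = -0.262960…
E_cross = (-1070/16605) / (-1.75/6.655) = 0.2450…
E_cross > 0 ⇒ the goods are substitutes.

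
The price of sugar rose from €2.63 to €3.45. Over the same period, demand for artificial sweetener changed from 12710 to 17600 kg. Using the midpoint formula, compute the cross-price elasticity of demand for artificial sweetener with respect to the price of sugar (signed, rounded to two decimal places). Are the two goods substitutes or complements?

1.20; substitutes

%ΔQ_{artificial sweetener} = (17600 − 12710)/avg = 4890/15155 = 0.322665…
%ΔP_{sugar} = (3.45 − 2.63)/avg = 0.82/3.04 = 0.269736…
E_cross = (4890/15155) / (0.82/3.04) = 1.1962…
E_cross > 0 ⇒ the goods are substitutes.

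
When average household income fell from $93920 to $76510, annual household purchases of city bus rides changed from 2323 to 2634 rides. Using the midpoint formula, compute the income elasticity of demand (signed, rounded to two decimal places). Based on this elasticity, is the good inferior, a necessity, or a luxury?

-0.61; inferior

%ΔQ = (2634 − 2323)/[( 2323 + 2634)/2] = 311/2478.5 = 0.125479…
%ΔIncome = (76510 − 93920)/[( 93920 + 76510)/2] = -17410/85215 = -0.204306…
E_income = (311/2478.5) / (-17410/85215) = -0.6141…
E_income < 0 ⇒ inferior good.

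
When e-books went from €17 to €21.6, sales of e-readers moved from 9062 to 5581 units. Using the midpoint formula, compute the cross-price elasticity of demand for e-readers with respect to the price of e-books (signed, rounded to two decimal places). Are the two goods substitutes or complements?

%ΔQ_{e-readers} = (5581 − 9062)/avg = -3481/7321.5 = -0.475449…
%ΔP_{e-books} = (21.6 − 17)/avg = 4.6/19.3 = 0.238341…
E_cross = (-3481/7321.5) / (4.6/19.3) = -1.9948…
E_cross < 0 ⇒ the goods are complements.

-1.99; complements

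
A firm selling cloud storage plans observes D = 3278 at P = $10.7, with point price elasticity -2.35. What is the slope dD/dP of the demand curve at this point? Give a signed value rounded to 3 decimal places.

Ed = (dD/dP)·(P/D) ⇒ dD/dP = Ed·D/P = (-2.35)·3278/10.7 = -719.93457…

-719.935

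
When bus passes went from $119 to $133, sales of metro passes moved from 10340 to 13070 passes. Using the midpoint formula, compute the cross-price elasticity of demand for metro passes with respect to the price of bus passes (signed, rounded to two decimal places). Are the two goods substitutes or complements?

%ΔQ_{metro passes} = (13070 − 10340)/avg = 2730/11705 = 0.233233…
%ΔP_{bus passes} = (133 − 119)/avg = 14/126 = 0.111111…
E_cross = (2730/11705) / (14/126) = 2.0991…
E_cross > 0 ⇒ the goods are substitutes.

2.10; substitutes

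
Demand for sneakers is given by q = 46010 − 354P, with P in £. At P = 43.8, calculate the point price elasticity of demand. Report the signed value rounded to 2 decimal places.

-0.51

dq/dP = −354. At P = 43.8, q = 46010 − 354(43.8) = 30504.8.
Ed = (dq/dP)·(P/q) = −354 × (43.8/30504.8) = -0.5082…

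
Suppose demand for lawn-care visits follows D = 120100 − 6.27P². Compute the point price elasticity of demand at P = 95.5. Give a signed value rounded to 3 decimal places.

-1.818

dD/dP = −2·6.27·P = -1197.57. At P = 95.5, D = 62916.0325.
Ed = (dD/dP)·(P/D) = (-1197.57) × (95.5/62916.0325) = -1.81778…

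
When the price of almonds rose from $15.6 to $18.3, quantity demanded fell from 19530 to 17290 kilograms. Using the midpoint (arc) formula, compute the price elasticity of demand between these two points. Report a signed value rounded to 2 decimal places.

%ΔQ = (17290 − 19530) / [(19530 + 17290)/2] = -2240/18410 = -0.121673…
%ΔP = (18.3 − 15.6) / [(15.6 + 18.3)/2] = 2.7/16.95 = 0.159292…
Arc Ed = %ΔQ / %ΔP = (-2240/18410) / (2.7/16.95) = -0.7638…

-0.76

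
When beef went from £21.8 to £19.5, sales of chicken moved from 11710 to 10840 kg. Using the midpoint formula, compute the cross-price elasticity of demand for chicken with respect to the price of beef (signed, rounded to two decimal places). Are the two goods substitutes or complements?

%ΔQ_{chicken} = (10840 − 11710)/avg = -870/11275 = -0.077161…
%ΔP_{beef} = (19.5 − 21.8)/avg = -2.3/20.65 = -0.111380…
E_cross = (-870/11275) / (-2.3/20.65) = 0.6927…
E_cross > 0 ⇒ the goods are substitutes.

0.69; substitutes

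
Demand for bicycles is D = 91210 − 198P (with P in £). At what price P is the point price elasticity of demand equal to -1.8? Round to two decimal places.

296.14

Ed = −198P/(91210 − 198P). Set this equal to -1.8:
198P = 1.8·(91210 − 198P) ⇒ 198P(1 + 1.8) = 1.8·91210
P = 1.8·91210 / (198·2.8) = 296.1363…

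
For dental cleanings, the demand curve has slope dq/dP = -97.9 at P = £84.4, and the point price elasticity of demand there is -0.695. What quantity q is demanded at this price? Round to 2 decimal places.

Ed = (dq/dP)·(P/q) ⇒ q = (dq/dP)·P/Ed = (-97.9)·84.4/(-0.695) = 11888.8633…

11888.86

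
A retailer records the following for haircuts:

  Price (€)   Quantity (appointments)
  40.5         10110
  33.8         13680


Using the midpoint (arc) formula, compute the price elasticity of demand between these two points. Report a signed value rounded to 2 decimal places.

%ΔQ = (13680 − 10110) / [(10110 + 13680)/2] = 3570/11895 = 0.300126…
%ΔP = (33.8 − 40.5) / [(40.5 + 33.8)/2] = -6.7/37.15 = -0.180349…
Arc Ed = %ΔQ / %ΔP = (3570/11895) / (-6.7/37.15) = -1.6641…

-1.66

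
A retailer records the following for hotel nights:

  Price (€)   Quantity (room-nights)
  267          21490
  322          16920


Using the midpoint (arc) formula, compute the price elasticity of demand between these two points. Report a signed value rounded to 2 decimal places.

%ΔQ = (16920 − 21490) / [(21490 + 16920)/2] = -4570/19205 = -0.237958…
%ΔP = (322 − 267) / [(267 + 322)/2] = 55/294.5 = 0.186757…
Arc Ed = %ΔQ / %ΔP = (-4570/19205) / (55/294.5) = -1.2741…

-1.27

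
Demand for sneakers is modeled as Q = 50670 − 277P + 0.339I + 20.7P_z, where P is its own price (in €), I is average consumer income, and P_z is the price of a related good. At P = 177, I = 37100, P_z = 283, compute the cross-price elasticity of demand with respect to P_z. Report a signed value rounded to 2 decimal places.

At the given values, Q = 50670 − 277(177) + 0.339(37100) + 20.7(283) = 20076.
∂Q/∂P_z = 20.7.
E = (20.7) × (283/20076) = 0.2917…

0.29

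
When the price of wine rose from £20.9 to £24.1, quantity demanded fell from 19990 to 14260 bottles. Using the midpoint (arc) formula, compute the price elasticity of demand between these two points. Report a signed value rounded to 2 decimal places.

%ΔQ = (14260 − 19990) / [(19990 + 14260)/2] = -5730/17125 = -0.334598…
%ΔP = (24.1 − 20.9) / [(20.9 + 24.1)/2] = 3.2/22.5 = 0.142222…
Arc Ed = %ΔQ / %ΔP = (-5730/17125) / (3.2/22.5) = -2.3526…

-2.35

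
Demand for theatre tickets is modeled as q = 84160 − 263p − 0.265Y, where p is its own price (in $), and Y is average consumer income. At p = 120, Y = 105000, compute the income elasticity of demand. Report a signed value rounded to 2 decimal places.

-1.12

At the given values, q = 84160 − 263(120) − 0.265(105000) = 24775.
∂q/∂Y = -0.265.
E = (-0.265) × (105000/24775) = -1.1231…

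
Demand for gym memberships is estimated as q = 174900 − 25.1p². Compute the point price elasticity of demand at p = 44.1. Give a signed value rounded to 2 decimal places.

dq/dp = −2·25.1·p = -2213.82. At p = 44.1, q = 126085.269.
Ed = (dq/dp)·(p/q) = (-2213.82) × (44.1/126085.269) = -0.7743…

-0.77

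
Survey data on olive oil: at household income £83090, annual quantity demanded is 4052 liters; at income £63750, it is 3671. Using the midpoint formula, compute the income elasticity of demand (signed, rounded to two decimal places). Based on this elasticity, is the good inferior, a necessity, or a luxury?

%ΔQ = (3671 − 4052)/[( 4052 + 3671)/2] = -381/3861.5 = -0.098666…
%ΔIncome = (63750 − 83090)/[( 83090 + 63750)/2] = -19340/73420 = -0.263415…
E_income = (-381/3861.5) / (-19340/73420) = 0.3745…
0 < E_income < 1 ⇒ normal good, necessity.

0.37; necessity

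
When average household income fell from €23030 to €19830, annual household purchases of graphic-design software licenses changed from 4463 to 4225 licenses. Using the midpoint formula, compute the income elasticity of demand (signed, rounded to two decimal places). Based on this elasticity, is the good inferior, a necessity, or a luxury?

0.37; necessity

%ΔQ = (4225 − 4463)/[( 4463 + 4225)/2] = -238/4344 = -0.054788…
%ΔIncome = (19830 − 23030)/[( 23030 + 19830)/2] = -3200/21430 = -0.149323…
E_income = (-238/4344) / (-3200/21430) = 0.3669…
0 < E_income < 1 ⇒ normal good, necessity.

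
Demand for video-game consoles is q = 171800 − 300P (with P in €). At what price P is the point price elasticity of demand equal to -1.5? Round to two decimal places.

Ed = −300P/(171800 − 300P). Set this equal to -1.5:
300P = 1.5·(171800 − 300P) ⇒ 300P(1 + 1.5) = 1.5·171800
P = 1.5·171800 / (300·2.5) = 343.6

343.60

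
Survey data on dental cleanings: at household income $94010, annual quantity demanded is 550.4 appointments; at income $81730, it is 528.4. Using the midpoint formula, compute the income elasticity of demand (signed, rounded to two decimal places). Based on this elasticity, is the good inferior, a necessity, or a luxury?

%ΔQ = (528.4 − 550.4)/[( 550.4 + 528.4)/2] = -22/539.4 = -0.040786…
%ΔIncome = (81730 − 94010)/[( 94010 + 81730)/2] = -12280/87870 = -0.139751…
E_income = (-22/539.4) / (-12280/87870) = 0.2918…
0 < E_income < 1 ⇒ normal good, necessity.

0.29; necessity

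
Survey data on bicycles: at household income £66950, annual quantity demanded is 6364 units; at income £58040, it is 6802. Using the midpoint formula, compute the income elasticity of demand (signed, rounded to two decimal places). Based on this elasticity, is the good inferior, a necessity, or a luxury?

%ΔQ = (6802 − 6364)/[( 6364 + 6802)/2] = 438/6583 = 0.066535…
%ΔIncome = (58040 − 66950)/[( 66950 + 58040)/2] = -8910/62495 = -0.142571…
E_income = (438/6583) / (-8910/62495) = -0.4666…
E_income < 0 ⇒ inferior good.

-0.47; inferior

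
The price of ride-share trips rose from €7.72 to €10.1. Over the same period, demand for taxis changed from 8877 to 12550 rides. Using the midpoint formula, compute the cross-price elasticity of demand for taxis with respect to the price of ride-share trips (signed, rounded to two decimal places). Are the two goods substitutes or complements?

1.28; substitutes

%ΔQ_{taxis} = (12550 − 8877)/avg = 3673/10713.5 = 0.342838…
%ΔP_{ride-share trips} = (10.1 − 7.72)/avg = 2.38/8.91 = 0.267115…
E_cross = (3673/10713.5) / (2.38/8.91) = 1.2834…
E_cross > 0 ⇒ the goods are substitutes.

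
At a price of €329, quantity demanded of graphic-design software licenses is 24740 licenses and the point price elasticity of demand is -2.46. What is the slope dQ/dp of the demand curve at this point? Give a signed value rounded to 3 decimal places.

Ed = (dQ/dp)·(p/Q) ⇒ dQ/dp = Ed·Q/p = (-2.46)·24740/329 = -184.98601…

-184.986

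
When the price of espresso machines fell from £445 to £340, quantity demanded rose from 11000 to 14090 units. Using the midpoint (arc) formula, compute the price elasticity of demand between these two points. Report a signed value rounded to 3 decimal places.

-0.921

%ΔQ = (14090 − 11000) / [(11000 + 14090)/2] = 3090/12545 = 0.246313…
%ΔP = (340 − 445) / [(445 + 340)/2] = -105/392.5 = -0.267515…
Arc Ed = %ΔQ / %ΔP = (3090/12545) / (-105/392.5) = -0.92074…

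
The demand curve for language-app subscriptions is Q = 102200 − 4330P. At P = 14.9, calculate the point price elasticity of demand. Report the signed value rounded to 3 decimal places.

dQ/dP = −4330. At P = 14.9, Q = 102200 − 4330(14.9) = 37683.
Ed = (dQ/dP)·(P/Q) = −4330 × (14.9/37683) = -1.71209…

-1.712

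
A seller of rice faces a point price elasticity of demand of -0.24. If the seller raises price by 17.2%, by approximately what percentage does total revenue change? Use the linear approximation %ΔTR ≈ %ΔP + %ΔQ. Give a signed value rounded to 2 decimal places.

%ΔQ ≈ Ed × %ΔP = (-0.24) × (+17.2%) = -4.1280%
%ΔTR ≈ %ΔP + %ΔQ = (+17.2%) + (-4.1280%) = +13.0720%

+13.07%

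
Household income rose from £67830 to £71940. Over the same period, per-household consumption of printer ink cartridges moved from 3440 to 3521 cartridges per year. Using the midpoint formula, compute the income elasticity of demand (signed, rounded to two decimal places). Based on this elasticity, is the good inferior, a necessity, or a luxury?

%ΔQ = (3521 − 3440)/[( 3440 + 3521)/2] = 81/3480.5 = 0.023272…
%ΔIncome = (71940 − 67830)/[( 67830 + 71940)/2] = 4110/69885 = 0.058810…
E_income = (81/3480.5) / (4110/69885) = 0.3957…
0 < E_income < 1 ⇒ normal good, necessity.

0.40; necessity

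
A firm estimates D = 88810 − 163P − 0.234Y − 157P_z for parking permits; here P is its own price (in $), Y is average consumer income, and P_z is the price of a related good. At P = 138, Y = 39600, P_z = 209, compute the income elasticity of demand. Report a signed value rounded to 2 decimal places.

-0.38

At the given values, D = 88810 − 163(138) − 0.234(39600) − 157(209) = 24236.6.
∂D/∂Y = -0.234.
E = (-0.234) × (39600/24236.6) = -0.3823…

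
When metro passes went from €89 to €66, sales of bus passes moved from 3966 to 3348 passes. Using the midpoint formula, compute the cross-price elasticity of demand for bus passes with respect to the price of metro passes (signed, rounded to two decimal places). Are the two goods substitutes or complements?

%ΔQ_{bus passes} = (3348 − 3966)/avg = -618/3657 = -0.168990…
%ΔP_{metro passes} = (66 − 89)/avg = -23/77.5 = -0.296774…
E_cross = (-618/3657) / (-23/77.5) = 0.5694…
E_cross > 0 ⇒ the goods are substitutes.

0.57; substitutes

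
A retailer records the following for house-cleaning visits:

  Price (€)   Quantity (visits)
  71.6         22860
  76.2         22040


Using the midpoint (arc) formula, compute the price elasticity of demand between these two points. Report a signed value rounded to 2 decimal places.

-0.59

%ΔQ = (22040 − 22860) / [(22860 + 22040)/2] = -820/22450 = -0.036525…
%ΔP = (76.2 − 71.6) / [(71.6 + 76.2)/2] = 4.6/73.9 = 0.062246…
Arc Ed = %ΔQ / %ΔP = (-820/22450) / (4.6/73.9) = -0.5867…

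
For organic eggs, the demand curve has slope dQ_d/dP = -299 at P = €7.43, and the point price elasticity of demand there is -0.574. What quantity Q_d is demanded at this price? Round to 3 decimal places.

3870.331

Ed = (dQ_d/dP)·(P/Q_d) ⇒ Q_d = (dQ_d/dP)·P/Ed = (-299)·7.43/(-0.574) = 3870.33101…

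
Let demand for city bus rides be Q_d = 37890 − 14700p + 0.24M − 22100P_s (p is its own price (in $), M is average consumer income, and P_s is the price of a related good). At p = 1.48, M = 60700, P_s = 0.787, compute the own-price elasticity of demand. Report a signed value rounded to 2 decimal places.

At the given values, Q_d = 37890 − 14700(1.48) + 0.24(60700) − 22100(0.787) = 13309.3.
∂Q_d/∂p = −14700.
E = (-14700) × (1.48/13309.3) = -1.6346…

-1.63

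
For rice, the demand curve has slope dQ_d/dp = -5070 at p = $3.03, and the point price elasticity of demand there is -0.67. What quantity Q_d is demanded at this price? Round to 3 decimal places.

22928.507

Ed = (dQ_d/dp)·(p/Q_d) ⇒ Q_d = (dQ_d/dp)·p/Ed = (-5070)·3.03/(-0.67) = 22928.50746…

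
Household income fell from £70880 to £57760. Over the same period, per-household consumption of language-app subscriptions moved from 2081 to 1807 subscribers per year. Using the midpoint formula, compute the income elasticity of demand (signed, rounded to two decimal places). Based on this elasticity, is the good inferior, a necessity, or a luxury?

0.69; necessity

%ΔQ = (1807 − 2081)/[( 2081 + 1807)/2] = -274/1944 = -0.140946…
%ΔIncome = (57760 − 70880)/[( 70880 + 57760)/2] = -13120/64320 = -0.203980…
E_income = (-274/1944) / (-13120/64320) = 0.6909…
0 < E_income < 1 ⇒ normal good, necessity.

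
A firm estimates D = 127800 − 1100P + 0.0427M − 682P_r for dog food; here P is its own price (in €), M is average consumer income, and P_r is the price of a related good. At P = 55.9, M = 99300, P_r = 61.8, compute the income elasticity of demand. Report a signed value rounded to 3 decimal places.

0.149

At the given values, D = 127800 − 1100(55.9) + 0.0427(99300) − 682(61.8) = 28402.51.
∂D/∂M = 0.0427.
E = (0.0427) × (99300/28402.51) = 0.14928…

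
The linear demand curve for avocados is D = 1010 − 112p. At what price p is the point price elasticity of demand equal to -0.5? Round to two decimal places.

Ed = −112p/(1010 − 112p). Set this equal to -0.5:
112p = 0.5·(1010 − 112p) ⇒ 112p(1 + 0.5) = 0.5·1010
p = 0.5·1010 / (112·1.5) = 3.0059…

3.01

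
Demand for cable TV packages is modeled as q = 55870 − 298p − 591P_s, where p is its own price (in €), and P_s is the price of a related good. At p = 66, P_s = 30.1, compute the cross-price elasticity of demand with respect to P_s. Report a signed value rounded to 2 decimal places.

-0.97

At the given values, q = 55870 − 298(66) − 591(30.1) = 18412.9.
∂q/∂P_s = -591.
E = (-591) × (30.1/18412.9) = -0.9661…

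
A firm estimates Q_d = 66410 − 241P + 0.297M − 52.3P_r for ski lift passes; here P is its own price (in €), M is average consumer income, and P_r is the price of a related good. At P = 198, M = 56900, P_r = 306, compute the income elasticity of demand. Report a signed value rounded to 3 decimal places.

0.863

At the given values, Q_d = 66410 − 241(198) + 0.297(56900) − 52.3(306) = 19587.5.
∂Q_d/∂M = 0.297.
E = (0.297) × (56900/19587.5) = 0.86275…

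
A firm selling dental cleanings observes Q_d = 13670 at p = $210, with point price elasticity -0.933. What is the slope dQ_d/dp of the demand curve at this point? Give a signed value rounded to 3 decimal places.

-60.734

Ed = (dQ_d/dp)·(p/Q_d) ⇒ dQ_d/dp = Ed·Q_d/p = (-0.933)·13670/210 = -60.73385…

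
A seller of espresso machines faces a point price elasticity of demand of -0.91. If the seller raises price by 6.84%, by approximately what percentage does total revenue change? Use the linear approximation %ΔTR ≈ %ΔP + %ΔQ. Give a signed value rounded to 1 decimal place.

%ΔQ ≈ Ed × %ΔP = (-0.91) × (+6.84%) = -6.2244%
%ΔTR ≈ %ΔP + %ΔQ = (+6.84%) + (-6.2244%) = +0.6156%

+0.6%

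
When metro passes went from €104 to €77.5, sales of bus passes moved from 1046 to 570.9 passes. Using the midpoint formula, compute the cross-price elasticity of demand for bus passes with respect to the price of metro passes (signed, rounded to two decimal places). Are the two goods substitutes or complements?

%ΔQ_{bus passes} = (570.9 − 1046)/avg = -475.1/808.45 = -0.587667…
%ΔP_{metro passes} = (77.5 − 104)/avg = -26.5/90.75 = -0.292011…
E_cross = (-475.1/808.45) / (-26.5/90.75) = 2.0124…
E_cross > 0 ⇒ the goods are substitutes.

2.01; substitutes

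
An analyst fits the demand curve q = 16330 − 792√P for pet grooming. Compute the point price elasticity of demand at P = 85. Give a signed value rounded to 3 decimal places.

-0.404

dq/dP = −792/(2√P) = -42.9522. At P = 85, q = 9028.12.
Ed = (dq/dP)·(P/q) = (-42.9522) × (85/9028.12) = -0.40439…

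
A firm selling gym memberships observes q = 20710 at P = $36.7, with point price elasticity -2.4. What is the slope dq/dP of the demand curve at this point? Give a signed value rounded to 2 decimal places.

Ed = (dq/dP)·(P/q) ⇒ dq/dP = Ed·q/P = (-2.4)·20710/36.7 = -1354.3324…

-1354.33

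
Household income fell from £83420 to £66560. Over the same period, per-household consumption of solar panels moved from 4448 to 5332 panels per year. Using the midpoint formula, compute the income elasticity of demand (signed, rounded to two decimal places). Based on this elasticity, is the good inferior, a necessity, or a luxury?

-0.80; inferior

%ΔQ = (5332 − 4448)/[( 4448 + 5332)/2] = 884/4890 = 0.180777…
%ΔIncome = (66560 − 83420)/[( 83420 + 66560)/2] = -16860/74990 = -0.224829…
E_income = (884/4890) / (-16860/74990) = -0.8040…
E_income < 0 ⇒ inferior good.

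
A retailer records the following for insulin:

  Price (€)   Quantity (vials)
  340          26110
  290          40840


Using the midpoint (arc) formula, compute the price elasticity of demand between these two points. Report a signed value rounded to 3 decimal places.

%ΔQ = (40840 − 26110) / [(26110 + 40840)/2] = 14730/33475 = 0.440029…
%ΔP = (290 − 340) / [(340 + 290)/2] = -50/315 = -0.158730…
Arc Ed = %ΔQ / %ΔP = (14730/33475) / (-50/315) = -2.77218…

-2.772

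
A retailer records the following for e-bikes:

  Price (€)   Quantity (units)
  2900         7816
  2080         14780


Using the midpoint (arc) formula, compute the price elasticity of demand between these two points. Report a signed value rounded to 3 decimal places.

-1.872

%ΔQ = (14780 − 7816) / [(7816 + 14780)/2] = 6964/11298 = 0.616392…
%ΔP = (2080 − 2900) / [(2900 + 2080)/2] = -820/2490 = -0.329317…
Arc Ed = %ΔQ / %ΔP = (6964/11298) / (-820/2490) = -1.87172…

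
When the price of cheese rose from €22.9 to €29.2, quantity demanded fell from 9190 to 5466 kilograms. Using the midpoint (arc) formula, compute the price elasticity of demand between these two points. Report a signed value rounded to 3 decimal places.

%ΔQ = (5466 − 9190) / [(9190 + 5466)/2] = -3724/7328 = -0.508187…
%ΔP = (29.2 − 22.9) / [(22.9 + 29.2)/2] = 6.3/26.05 = 0.241842…
Arc Ed = %ΔQ / %ΔP = (-3724/7328) / (6.3/26.05) = -2.10131…

-2.101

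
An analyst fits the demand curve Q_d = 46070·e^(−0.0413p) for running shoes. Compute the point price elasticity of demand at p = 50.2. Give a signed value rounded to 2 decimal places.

dQ_d/dp = −0.0413·Q_d = -239.311. At p = 50.2, Q_d = 5794.46.
Ed = (dQ_d/dp)·(p/Q_d) = (-239.311) × (50.2/5794.46) = -2.0732…

-2.07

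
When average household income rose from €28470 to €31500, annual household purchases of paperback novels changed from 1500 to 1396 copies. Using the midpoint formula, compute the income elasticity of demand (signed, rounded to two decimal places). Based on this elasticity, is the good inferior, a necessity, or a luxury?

%ΔQ = (1396 − 1500)/[( 1500 + 1396)/2] = -104/1448 = -0.071823…
%ΔIncome = (31500 − 28470)/[( 28470 + 31500)/2] = 3030/29985 = 0.101050…
E_income = (-104/1448) / (3030/29985) = -0.7107…
E_income < 0 ⇒ inferior good.

-0.71; inferior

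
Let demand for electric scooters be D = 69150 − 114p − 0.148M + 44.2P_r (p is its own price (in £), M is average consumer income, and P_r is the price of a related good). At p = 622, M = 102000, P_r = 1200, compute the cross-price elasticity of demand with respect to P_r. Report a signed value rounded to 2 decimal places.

1.47

At the given values, D = 69150 − 114(622) − 0.148(102000) + 44.2(1200) = 36186.
∂D/∂P_r = 44.2.
E = (44.2) × (1200/36186) = 1.4657…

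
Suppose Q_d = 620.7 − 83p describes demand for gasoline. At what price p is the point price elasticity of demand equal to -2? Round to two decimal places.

4.99

Ed = −83p/(620.7 − 83p). Set this equal to -2:
83p = 2·(620.7 − 83p) ⇒ 83p(1 + 2) = 2·620.7
p = 2·620.7 / (83·3) = 4.9855…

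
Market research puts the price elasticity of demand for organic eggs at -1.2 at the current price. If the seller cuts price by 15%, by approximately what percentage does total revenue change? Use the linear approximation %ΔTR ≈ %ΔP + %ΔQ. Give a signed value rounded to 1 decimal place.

%ΔQ ≈ Ed × %ΔP = (-1.2) × (-15%) = +18.0000%
%ΔTR ≈ %ΔP + %ΔQ = (-15%) + (+18.0000%) = +3.0000%

+3.0%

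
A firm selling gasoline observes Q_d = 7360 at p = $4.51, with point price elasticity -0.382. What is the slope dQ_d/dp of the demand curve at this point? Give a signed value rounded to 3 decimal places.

-623.397

Ed = (dQ_d/dp)·(p/Q_d) ⇒ dQ_d/dp = Ed·Q_d/p = (-0.382)·7360/4.51 = -623.39689…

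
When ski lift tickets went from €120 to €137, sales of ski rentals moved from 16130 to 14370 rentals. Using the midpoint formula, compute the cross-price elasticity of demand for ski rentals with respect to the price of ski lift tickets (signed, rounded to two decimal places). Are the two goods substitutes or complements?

%ΔQ_{ski rentals} = (14370 − 16130)/avg = -1760/15250 = -0.115409…
%ΔP_{ski lift tickets} = (137 − 120)/avg = 17/128.5 = 0.132295…
E_cross = (-1760/15250) / (17/128.5) = -0.8723…
E_cross < 0 ⇒ the goods are complements.

-0.87; complements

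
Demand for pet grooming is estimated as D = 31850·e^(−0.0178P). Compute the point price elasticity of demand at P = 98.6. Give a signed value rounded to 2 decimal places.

-1.76

dD/dP = −0.0178·D = -98.0185. At P = 98.6, D = 5506.66.
Ed = (dD/dP)·(P/D) = (-98.0185) × (98.6/5506.66) = -1.7550…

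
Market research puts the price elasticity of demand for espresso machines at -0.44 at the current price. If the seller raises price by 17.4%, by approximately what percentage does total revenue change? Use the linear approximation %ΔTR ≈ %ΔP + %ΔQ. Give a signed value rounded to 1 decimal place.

%ΔQ ≈ Ed × %ΔP = (-0.44) × (+17.4%) = -7.6560%
%ΔTR ≈ %ΔP + %ΔQ = (+17.4%) + (-7.6560%) = +9.7440%

+9.7%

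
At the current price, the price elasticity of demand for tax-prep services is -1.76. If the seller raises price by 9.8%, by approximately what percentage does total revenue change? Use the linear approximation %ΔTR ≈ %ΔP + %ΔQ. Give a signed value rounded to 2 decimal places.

%ΔQ ≈ Ed × %ΔP = (-1.76) × (+9.8%) = -17.2480%
%ΔTR ≈ %ΔP + %ΔQ = (+9.8%) + (-17.2480%) = -7.4480%

-7.45%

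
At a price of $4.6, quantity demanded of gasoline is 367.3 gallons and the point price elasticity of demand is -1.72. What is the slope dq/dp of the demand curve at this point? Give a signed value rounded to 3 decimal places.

-137.338

Ed = (dq/dp)·(p/q) ⇒ dq/dp = Ed·q/p = (-1.72)·367.3/4.6 = -137.33826…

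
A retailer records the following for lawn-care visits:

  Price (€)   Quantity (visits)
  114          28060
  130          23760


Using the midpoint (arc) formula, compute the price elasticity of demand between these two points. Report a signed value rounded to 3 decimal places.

-1.265

%ΔQ = (23760 − 28060) / [(28060 + 23760)/2] = -4300/25910 = -0.165959…
%ΔP = (130 − 114) / [(114 + 130)/2] = 16/122 = 0.131147…
Arc Ed = %ΔQ / %ΔP = (-4300/25910) / (16/122) = -1.26543…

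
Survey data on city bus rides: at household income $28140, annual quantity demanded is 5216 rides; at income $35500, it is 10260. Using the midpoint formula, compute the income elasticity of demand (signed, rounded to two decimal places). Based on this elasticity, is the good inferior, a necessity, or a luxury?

2.82; luxury

%ΔQ = (10260 − 5216)/[( 5216 + 10260)/2] = 5044/7738 = 0.651848…
%ΔIncome = (35500 − 28140)/[( 28140 + 35500)/2] = 7360/31820 = 0.231301…
E_income = (5044/7738) / (7360/31820) = 2.8181…
E_income > 1 ⇒ normal good, luxury.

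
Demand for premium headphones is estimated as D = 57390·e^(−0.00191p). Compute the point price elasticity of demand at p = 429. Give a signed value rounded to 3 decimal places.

-0.819

dD/dp = −0.00191·D = -48.3073. At p = 429, D = 25291.8.
Ed = (dD/dp)·(p/D) = (-48.3073) × (429/25291.8) = -0.81939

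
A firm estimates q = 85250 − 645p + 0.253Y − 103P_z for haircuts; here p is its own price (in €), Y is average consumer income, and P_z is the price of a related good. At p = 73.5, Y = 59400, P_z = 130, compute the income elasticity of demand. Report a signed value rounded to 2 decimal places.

0.38

At the given values, q = 85250 − 645(73.5) + 0.253(59400) − 103(130) = 39480.7.
∂q/∂Y = 0.253.
E = (0.253) × (59400/39480.7) = 0.3806…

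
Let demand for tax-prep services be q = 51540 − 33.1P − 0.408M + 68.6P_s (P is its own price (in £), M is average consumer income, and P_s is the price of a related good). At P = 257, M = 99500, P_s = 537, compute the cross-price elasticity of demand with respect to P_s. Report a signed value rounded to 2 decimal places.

At the given values, q = 51540 − 33.1(257) − 0.408(99500) + 68.6(537) = 39275.5.
∂q/∂P_s = 68.6.
E = (68.6) × (537/39275.5) = 0.9379…

0.94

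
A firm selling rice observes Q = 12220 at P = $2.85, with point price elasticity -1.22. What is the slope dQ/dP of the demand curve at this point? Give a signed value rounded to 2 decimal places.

Ed = (dQ/dP)·(P/Q) ⇒ dQ/dP = Ed·Q/P = (-1.22)·12220/2.85 = -5231.0175…

-5231.02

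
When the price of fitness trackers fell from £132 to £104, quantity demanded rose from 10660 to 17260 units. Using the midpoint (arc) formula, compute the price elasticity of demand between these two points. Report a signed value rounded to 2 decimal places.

%ΔQ = (17260 − 10660) / [(10660 + 17260)/2] = 6600/13960 = 0.472779…
%ΔP = (104 − 132) / [(132 + 104)/2] = -28/118 = -0.237288…
Arc Ed = %ΔQ / %ΔP = (6600/13960) / (-28/118) = -1.9924…

-1.99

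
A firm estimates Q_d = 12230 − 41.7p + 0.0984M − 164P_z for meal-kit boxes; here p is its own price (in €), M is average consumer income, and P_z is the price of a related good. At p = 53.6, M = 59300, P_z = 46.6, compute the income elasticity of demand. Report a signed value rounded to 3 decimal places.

At the given values, Q_d = 12230 − 41.7(53.6) + 0.0984(59300) − 164(46.6) = 8187.6.
∂Q_d/∂M = 0.0984.
E = (0.0984) × (59300/8187.6) = 0.71267…

0.713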